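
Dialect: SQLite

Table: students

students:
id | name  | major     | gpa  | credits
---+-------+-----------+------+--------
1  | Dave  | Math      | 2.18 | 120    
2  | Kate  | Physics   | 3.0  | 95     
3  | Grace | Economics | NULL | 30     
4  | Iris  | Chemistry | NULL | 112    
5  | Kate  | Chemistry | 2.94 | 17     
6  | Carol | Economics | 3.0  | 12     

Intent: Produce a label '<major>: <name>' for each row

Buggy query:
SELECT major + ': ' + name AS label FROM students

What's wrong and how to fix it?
Bug: '+' is numeric addition; on text columns SQLite converts them to 0 instead of concatenating

Fix: Use the || operator for string concatenation

Corrected query:
SELECT major || ': ' || name AS label FROM students

Result:
label           
----------------
Math: Dave      
Physics: Kate   
Economics: Grace
Chemistry: Iris 
Chemistry: Kate 
Economics: Carol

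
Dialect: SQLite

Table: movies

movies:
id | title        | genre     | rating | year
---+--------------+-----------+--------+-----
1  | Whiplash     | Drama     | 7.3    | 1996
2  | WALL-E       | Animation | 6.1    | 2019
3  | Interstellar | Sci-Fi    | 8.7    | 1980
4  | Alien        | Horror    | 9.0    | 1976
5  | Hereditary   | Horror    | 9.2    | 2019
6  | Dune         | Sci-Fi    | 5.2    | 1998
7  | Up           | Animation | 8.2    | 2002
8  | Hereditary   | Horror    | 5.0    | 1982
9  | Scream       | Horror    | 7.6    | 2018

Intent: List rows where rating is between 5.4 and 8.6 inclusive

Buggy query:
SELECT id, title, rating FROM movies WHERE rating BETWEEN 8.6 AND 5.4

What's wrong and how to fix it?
Bug: BETWEEN expects the lower bound first; with 8.6 AND 5.4 the range is empty

Fix: Swap the bounds so the smaller value comes first

Corrected query:
SELECT id, title, rating FROM movies WHERE rating BETWEEN 5.4 AND 8.6

Result:
id | title    | rating
---+----------+-------
1  | Whiplash | 7.3   
2  | WALL-E   | 6.1   
7  | Up       | 8.2   
9  | Scream   | 7.6   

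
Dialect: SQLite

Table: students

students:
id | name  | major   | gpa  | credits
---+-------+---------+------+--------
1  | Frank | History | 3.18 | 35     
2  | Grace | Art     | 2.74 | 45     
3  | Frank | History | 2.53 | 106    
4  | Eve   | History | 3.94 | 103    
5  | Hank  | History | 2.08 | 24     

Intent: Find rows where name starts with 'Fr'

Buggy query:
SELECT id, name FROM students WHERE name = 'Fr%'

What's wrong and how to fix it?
Bug: '=' compares the literal string including the % character; pattern matching needs LIKE

Fix: Replace '=' with LIKE so 'Fr%' is treated as a pattern

Corrected query:
SELECT id, name FROM students WHERE name LIKE 'Fr%'

Result:
id | name 
---+------
1  | Frank
3  | Frank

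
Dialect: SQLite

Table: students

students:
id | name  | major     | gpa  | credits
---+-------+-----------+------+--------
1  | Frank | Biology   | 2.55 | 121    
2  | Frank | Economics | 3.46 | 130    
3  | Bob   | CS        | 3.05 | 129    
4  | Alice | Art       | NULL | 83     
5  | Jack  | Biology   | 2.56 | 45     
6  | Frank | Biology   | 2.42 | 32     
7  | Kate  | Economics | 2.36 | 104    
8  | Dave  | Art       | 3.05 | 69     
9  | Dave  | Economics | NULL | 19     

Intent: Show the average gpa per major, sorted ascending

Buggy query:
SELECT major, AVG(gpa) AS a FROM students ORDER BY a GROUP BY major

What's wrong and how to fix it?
Bug: GROUP BY must precede ORDER BY

Fix: Reorder: SELECT … FROM … GROUP BY … ORDER BY …

Corrected query:
SELECT major, AVG(gpa) AS a FROM students GROUP BY major ORDER BY a

Result:
major     | a   
----------+-----
Biology   | 2.51
Economics | 2.91
Art       | 3.05
CS        | 3.05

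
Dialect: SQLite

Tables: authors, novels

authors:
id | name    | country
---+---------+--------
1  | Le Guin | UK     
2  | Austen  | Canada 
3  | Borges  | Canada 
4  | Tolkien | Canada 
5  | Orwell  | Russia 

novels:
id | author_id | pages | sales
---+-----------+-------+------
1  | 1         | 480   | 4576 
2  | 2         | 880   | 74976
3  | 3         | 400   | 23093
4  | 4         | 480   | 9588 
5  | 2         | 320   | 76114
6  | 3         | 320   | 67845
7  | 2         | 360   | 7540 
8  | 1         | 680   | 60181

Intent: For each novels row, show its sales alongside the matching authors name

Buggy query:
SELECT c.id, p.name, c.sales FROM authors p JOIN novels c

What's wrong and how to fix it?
Bug: Missing join condition: each novels row is matched to all authors rows instead of just its own

Fix: Add ON c.author_id = p.id to the JOIN

Corrected query:
SELECT c.id, p.name, c.sales FROM authors p JOIN novels c ON c.author_id = p.id

Result:
id | name    | sales
---+---------+------
1  | Le Guin | 4576 
2  | Austen  | 74976
3  | Borges  | 23093
4  | Tolkien | 9588 
5  | Austen  | 76114
6  | Borges  | 67845
7  | Austen  | 7540 
8  | Le Guin | 60181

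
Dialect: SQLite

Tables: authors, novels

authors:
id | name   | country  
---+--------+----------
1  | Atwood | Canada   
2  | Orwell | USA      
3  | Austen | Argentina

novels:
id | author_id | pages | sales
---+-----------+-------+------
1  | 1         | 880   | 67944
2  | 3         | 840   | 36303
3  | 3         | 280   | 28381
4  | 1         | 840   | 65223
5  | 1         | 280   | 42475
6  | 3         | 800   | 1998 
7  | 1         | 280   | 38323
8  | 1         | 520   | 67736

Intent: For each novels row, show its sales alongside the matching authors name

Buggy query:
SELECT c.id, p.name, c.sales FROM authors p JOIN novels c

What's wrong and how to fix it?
Bug: Missing join condition: each novels row is matched to all authors rows instead of just its own

Fix: Specify the join condition linking the foreign key to the parent id

Corrected query:
SELECT c.id, p.name, c.sales FROM authors p JOIN novels c ON c.author_id = p.id

Result:
id | name   | sales
---+--------+------
1  | Atwood | 67944
2  | Austen | 36303
3  | Austen | 28381
4  | Atwood | 65223
5  | Atwood | 42475
6  | Austen | 1998 
7  | Atwood | 38323
8  | Atwood | 67736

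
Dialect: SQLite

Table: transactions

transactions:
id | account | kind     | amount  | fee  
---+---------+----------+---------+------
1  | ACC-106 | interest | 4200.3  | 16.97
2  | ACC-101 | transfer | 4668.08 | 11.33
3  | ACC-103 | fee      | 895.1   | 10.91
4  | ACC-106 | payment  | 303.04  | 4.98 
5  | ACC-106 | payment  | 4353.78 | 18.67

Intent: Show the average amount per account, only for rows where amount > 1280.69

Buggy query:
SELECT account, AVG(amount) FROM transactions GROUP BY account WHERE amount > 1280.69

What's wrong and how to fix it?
Bug: WHERE cannot follow GROUP BY

Fix: Place WHERE between FROM and GROUP BY

Corrected query:
SELECT account, AVG(amount) FROM transactions WHERE amount > 1280.69 GROUP BY account

Result:
account | AVG(amount)
--------+------------
ACC-101 | 4668.08    
ACC-106 | 4277.04    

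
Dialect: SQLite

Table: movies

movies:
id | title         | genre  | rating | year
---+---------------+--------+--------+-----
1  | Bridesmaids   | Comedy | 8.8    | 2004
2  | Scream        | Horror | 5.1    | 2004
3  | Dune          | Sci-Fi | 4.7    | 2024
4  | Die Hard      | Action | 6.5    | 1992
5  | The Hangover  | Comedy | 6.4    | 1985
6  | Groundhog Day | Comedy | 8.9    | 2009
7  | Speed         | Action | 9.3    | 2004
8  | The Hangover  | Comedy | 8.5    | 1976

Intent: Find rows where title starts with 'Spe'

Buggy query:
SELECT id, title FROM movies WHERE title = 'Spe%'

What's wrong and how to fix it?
Bug: Wildcards only work with LIKE; '=' treats '%' as a literal character

Fix: Replace '=' with LIKE so 'Spe%' is treated as a pattern

Corrected query:
SELECT id, title FROM movies WHERE title LIKE 'Spe%'

Result:
id | title
---+------
7  | Speed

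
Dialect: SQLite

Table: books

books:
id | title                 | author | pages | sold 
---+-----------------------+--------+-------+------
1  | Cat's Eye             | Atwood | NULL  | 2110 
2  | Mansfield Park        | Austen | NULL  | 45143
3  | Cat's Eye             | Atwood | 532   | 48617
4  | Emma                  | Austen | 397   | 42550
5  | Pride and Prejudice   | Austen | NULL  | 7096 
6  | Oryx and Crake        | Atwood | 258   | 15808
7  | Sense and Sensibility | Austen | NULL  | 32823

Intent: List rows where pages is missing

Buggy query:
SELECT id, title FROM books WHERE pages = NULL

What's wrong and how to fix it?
Bug: Comparing to NULL with '=' never matches; NULL = NULL is unknown, not true

Fix: Use IS NULL to test for NULL

Corrected query:
SELECT id, title FROM books WHERE pages IS NULL

Result:
id | title                
---+----------------------
1  | Cat's Eye            
2  | Mansfield Park       
5  | Pride and Prejudice  
7  | Sense and Sensibility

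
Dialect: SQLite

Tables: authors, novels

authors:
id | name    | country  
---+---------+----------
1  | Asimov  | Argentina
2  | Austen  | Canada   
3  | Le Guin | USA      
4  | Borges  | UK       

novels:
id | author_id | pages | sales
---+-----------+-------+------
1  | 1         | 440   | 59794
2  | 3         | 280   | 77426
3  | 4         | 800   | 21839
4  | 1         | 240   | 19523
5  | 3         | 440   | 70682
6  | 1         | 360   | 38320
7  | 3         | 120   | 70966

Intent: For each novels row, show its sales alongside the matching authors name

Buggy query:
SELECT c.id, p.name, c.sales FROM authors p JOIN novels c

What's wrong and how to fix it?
Bug: Missing join condition: each novels row is matched to all authors rows instead of just its own

Fix: Specify the join condition linking the foreign key to the parent id

Corrected query:
SELECT c.id, p.name, c.sales FROM authors p JOIN novels c ON c.author_id = p.id

Result:
id | name    | sales
---+---------+------
1  | Asimov  | 59794
2  | Le Guin | 77426
3  | Borges  | 21839
4  | Asimov  | 19523
5  | Le Guin | 70682
6  | Asimov  | 38320
7  | Le Guin | 70966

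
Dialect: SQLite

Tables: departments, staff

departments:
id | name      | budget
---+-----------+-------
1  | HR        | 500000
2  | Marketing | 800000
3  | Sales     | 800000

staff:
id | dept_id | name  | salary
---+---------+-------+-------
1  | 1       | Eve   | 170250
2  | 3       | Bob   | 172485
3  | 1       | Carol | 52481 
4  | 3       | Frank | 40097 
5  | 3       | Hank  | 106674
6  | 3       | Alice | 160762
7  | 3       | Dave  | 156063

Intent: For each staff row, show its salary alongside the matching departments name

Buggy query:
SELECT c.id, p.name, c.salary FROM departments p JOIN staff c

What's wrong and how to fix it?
Bug: Missing join condition: each staff row is matched to all departments rows instead of just its own

Fix: Add ON c.dept_id = p.id to the JOIN

Corrected query:
SELECT c.id, p.name, c.salary FROM departments p JOIN staff c ON c.dept_id = p.id

Result:
id | name  | salary
---+-------+-------
1  | HR    | 170250
2  | Sales | 172485
3  | HR    | 52481 
4  | Sales | 40097 
5  | Sales | 106674
6  | Sales | 160762
7  | Sales | 156063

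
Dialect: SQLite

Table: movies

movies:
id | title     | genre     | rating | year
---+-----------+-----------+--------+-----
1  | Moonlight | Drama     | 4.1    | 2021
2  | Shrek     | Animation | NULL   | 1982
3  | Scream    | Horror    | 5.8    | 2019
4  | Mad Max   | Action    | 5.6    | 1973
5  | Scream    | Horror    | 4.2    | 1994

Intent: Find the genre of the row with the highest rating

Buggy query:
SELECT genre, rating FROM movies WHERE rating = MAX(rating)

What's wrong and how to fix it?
Bug: MAX(rating) is an aggregate and cannot be used directly in WHERE

Fix: Wrap MAX in a scalar subquery so WHERE compares against a single value

Corrected query:
SELECT genre, rating FROM movies WHERE rating = (SELECT MAX(rating) FROM movies)

Result:
genre  | rating
-------+-------
Horror | 5.8   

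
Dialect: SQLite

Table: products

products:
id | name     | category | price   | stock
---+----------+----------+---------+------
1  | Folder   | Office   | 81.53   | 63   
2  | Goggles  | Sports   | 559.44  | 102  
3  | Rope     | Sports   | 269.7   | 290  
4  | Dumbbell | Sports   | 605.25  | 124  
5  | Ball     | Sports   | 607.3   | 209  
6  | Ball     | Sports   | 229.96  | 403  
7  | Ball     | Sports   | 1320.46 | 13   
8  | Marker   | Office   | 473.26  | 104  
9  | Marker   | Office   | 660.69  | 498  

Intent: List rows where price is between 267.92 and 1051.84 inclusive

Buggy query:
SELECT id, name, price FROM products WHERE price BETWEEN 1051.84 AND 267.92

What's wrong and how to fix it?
Bug: The bounds are reversed; BETWEEN a AND b requires a <= b to match anything

Fix: Swap the bounds so the smaller value comes first

Corrected query:
SELECT id, name, price FROM products WHERE price BETWEEN 267.92 AND 1051.84

Result:
id | name     | price 
---+----------+-------
2  | Goggles  | 559.44
3  | Rope     | 269.7 
4  | Dumbbell | 605.25
5  | Ball     | 607.3 
8  | Marker   | 473.26
9  | Marker   | 660.69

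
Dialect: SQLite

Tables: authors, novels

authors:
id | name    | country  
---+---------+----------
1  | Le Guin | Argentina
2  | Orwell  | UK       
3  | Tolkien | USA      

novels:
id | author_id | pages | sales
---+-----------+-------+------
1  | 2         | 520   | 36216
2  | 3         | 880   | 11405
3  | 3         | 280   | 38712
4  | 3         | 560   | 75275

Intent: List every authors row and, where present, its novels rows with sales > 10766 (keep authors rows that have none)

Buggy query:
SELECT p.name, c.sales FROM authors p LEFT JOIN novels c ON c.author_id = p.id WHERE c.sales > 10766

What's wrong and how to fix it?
Bug: Filtering c.sales in WHERE discards the NULL rows produced by LEFT JOIN, turning it into an inner join

Fix: Put 'c.sales > 10766' in the JOIN's ON clause instead of WHERE

Corrected query:
SELECT p.name, c.sales FROM authors p LEFT JOIN novels c ON c.author_id = p.id AND c.sales > 10766

Result:
name    | sales
--------+------
Le Guin | NULL 
Orwell  | 36216
Tolkien | 11405
Tolkien | 38712
Tolkien | 75275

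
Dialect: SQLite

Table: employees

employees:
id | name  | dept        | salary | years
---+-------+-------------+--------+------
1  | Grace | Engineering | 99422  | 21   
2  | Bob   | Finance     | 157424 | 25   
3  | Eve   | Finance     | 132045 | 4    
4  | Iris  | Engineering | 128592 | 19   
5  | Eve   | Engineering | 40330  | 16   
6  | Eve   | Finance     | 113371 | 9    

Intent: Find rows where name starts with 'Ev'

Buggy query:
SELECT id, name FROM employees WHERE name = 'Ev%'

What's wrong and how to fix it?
Bug: '=' compares the literal string including the % character; pattern matching needs LIKE

Fix: Replace '=' with LIKE so 'Ev%' is treated as a pattern

Corrected query:
SELECT id, name FROM employees WHERE name LIKE 'Ev%'

Result:
id | name
---+-----
3  | Eve 
5  | Eve 
6  | Eve 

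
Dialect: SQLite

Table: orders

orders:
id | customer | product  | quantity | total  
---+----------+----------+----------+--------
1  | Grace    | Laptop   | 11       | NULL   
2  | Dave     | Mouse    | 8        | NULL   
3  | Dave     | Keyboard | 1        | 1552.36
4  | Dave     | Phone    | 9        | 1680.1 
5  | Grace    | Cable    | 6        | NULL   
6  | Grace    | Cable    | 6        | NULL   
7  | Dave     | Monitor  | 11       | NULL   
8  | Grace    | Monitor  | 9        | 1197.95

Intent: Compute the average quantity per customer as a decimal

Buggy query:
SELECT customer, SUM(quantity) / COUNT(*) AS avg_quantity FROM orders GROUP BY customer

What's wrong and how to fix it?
Bug: SUM(quantity) and COUNT(*) are both integers; the division truncates the fractional part

Fix: Cast one side to REAL so the division keeps the fractional part

Corrected query:
SELECT customer, SUM(quantity) * 1.0 / COUNT(*) AS avg_quantity FROM orders GROUP BY customer

Result:
customer | avg_quantity
---------+-------------
Dave     | 7.25        
Grace    | 8           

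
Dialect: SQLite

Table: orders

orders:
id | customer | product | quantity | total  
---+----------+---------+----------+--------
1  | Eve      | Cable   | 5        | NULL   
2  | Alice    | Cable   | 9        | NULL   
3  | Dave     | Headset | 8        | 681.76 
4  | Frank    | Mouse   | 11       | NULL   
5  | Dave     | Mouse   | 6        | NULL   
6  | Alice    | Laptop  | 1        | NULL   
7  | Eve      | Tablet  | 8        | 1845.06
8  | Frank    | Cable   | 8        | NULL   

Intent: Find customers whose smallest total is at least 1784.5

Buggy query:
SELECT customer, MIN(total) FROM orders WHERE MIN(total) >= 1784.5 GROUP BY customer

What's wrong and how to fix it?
Bug: MIN() in WHERE is a misuse of aggregate

Fix: Replace WHERE with HAVING after the GROUP BY

Corrected query:
SELECT customer, MIN(total) FROM orders GROUP BY customer HAVING MIN(total) >= 1784.5

Result:
customer | MIN(total)
---------+-----------
Eve      | 1845.06   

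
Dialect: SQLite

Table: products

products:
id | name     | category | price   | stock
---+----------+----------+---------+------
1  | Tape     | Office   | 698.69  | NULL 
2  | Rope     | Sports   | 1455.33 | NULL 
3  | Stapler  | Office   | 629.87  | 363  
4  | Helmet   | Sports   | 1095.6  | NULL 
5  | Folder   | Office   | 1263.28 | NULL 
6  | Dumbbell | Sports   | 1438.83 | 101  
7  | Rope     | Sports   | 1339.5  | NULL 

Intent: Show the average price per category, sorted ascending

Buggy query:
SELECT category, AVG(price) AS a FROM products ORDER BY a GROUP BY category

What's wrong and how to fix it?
Bug: GROUP BY must precede ORDER BY

Fix: Move ORDER BY to the end, after GROUP BY

Corrected query:
SELECT category, AVG(price) AS a FROM products GROUP BY category ORDER BY a

Result:
category | a         
---------+-----------
Office   | 863.946667
Sports   | 1332.315  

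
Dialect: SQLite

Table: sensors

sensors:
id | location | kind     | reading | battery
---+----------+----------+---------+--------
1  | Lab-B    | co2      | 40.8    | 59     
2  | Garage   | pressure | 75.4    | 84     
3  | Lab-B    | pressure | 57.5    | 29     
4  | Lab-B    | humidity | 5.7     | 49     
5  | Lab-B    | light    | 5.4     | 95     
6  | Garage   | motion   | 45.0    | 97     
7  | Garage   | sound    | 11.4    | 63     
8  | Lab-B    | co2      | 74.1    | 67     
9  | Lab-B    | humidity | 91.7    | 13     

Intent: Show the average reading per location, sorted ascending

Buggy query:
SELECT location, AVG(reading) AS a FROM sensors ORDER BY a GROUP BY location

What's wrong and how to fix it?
Bug: ORDER BY appears before GROUP BY; SQL clause order requires GROUP BY first

Fix: Move ORDER BY to the end, after GROUP BY

Corrected query:
SELECT location, AVG(reading) AS a FROM sensors GROUP BY location ORDER BY a

Result:
location | a        
---------+----------
Garage   | 43.933333
Lab-B    | 45.866667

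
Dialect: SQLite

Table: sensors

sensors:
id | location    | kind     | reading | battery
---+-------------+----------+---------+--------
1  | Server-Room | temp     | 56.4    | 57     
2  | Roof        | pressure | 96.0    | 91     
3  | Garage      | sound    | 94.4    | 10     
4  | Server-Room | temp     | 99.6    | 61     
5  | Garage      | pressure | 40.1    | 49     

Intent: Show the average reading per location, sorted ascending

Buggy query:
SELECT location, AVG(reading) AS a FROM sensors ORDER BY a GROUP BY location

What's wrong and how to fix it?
Bug: GROUP BY must precede ORDER BY

Fix: Reorder: SELECT … FROM … GROUP BY … ORDER BY …

Corrected query:
SELECT location, AVG(reading) AS a FROM sensors GROUP BY location ORDER BY a

Result:
location    | a    
------------+------
Garage      | 67.25
Server-Room | 78   
Roof        | 96   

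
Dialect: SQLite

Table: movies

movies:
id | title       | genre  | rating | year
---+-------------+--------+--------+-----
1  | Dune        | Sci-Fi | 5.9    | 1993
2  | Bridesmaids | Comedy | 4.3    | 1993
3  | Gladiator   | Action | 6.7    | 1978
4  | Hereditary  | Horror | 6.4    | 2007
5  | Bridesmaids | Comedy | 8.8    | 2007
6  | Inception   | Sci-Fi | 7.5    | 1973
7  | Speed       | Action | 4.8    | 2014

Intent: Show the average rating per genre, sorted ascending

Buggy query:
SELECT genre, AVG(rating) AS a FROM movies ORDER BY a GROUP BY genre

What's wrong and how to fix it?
Bug: ORDER BY appears before GROUP BY; SQL clause order requires GROUP BY first

Fix: Reorder: SELECT … FROM … GROUP BY … ORDER BY …

Corrected query:
SELECT genre, AVG(rating) AS a FROM movies GROUP BY genre ORDER BY a

Result:
genre  | a   
-------+-----
Action | 5.75
Horror | 6.4 
Comedy | 6.55
Sci-Fi | 6.7 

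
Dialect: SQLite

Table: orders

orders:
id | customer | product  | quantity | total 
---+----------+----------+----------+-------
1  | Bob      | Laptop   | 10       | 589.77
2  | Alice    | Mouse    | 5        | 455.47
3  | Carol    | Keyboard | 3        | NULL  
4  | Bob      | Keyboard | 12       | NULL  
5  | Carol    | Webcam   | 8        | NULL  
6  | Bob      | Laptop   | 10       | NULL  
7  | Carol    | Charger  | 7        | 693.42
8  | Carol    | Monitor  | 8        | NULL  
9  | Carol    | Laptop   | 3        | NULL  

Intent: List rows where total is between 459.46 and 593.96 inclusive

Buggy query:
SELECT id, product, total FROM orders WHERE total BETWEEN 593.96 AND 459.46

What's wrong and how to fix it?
Bug: BETWEEN expects the lower bound first; with 593.96 AND 459.46 the range is empty

Fix: Write BETWEEN 459.46 AND 593.96

Corrected query:
SELECT id, product, total FROM orders WHERE total BETWEEN 459.46 AND 593.96

Result:
id | product | total 
---+---------+-------
1  | Laptop  | 589.77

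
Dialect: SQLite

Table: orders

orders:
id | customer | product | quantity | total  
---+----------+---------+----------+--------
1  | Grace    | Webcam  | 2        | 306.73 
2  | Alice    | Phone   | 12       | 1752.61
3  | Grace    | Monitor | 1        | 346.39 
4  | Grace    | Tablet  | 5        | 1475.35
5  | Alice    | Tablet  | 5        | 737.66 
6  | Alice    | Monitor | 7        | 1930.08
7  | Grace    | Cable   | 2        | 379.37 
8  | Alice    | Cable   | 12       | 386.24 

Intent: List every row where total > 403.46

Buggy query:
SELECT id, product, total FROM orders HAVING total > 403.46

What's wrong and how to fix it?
Bug: HAVING filters the output of aggregation, but this query has no GROUP BY and no aggregate functions, so SQLite rejects it (HAVING clause on a non-aggregate query); the condition here is per row

Fix: Replace HAVING with WHERE since the condition applies to individual rows

Corrected query:
SELECT id, product, total FROM orders WHERE total > 403.46

Result:
id | product | total  
---+---------+--------
2  | Phone   | 1752.61
4  | Tablet  | 1475.35
5  | Tablet  | 737.66 
6  | Monitor | 1930.08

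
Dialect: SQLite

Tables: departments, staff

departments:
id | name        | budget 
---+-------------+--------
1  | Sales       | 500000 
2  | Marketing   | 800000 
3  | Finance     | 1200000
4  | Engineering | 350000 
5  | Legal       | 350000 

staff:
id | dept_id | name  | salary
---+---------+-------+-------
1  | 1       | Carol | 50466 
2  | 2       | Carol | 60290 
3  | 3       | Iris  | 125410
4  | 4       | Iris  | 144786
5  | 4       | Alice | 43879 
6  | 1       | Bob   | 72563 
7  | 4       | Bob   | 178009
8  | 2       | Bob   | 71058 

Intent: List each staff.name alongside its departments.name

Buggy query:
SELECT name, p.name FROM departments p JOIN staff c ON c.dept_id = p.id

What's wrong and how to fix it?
Bug: 'name' exists in both joined tables, so the database can't tell which one is meant

Fix: Prefix ambiguous columns with the table alias

Corrected query:
SELECT c.name, p.name FROM departments p JOIN staff c ON c.dept_id = p.id

Result:
name  | name       
------+------------
Carol | Sales      
Carol | Marketing  
Iris  | Finance    
Iris  | Engineering
Alice | Engineering
Bob   | Sales      
Bob   | Engineering
Bob   | Marketing  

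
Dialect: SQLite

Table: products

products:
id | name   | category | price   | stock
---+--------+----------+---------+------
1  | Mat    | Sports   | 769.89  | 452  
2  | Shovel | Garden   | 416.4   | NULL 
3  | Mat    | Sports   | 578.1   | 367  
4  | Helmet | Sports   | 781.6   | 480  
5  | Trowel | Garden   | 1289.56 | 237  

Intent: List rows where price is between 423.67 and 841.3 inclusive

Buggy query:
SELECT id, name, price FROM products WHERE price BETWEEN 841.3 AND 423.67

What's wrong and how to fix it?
Bug: The bounds are reversed; BETWEEN a AND b requires a <= b to match anything

Fix: Swap the bounds so the smaller value comes first

Corrected query:
SELECT id, name, price FROM products WHERE price BETWEEN 423.67 AND 841.3

Result:
id | name   | price 
---+--------+-------
1  | Mat    | 769.89
3  | Mat    | 578.1 
4  | Helmet | 781.6 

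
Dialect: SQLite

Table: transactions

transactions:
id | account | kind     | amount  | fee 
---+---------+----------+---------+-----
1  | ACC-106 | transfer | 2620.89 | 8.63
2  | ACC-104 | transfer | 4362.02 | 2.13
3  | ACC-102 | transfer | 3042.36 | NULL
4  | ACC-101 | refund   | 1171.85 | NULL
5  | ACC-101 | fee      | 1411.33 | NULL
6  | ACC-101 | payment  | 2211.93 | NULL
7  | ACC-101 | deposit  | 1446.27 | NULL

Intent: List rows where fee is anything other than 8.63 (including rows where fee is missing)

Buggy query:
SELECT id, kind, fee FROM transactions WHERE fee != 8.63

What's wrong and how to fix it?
Bug: 'fee != 8.63' is unknown when fee is NULL, so NULL rows are silently excluded

Fix: Handle NULL separately with IS NULL alongside the inequality

Corrected query:
SELECT id, kind, fee FROM transactions WHERE fee != 8.63 OR fee IS NULL

Result:
id | kind     | fee 
---+----------+-----
2  | transfer | 2.13
3  | transfer | NULL
4  | refund   | NULL
5  | fee      | NULL
6  | payment  | NULL
7  | deposit  | NULL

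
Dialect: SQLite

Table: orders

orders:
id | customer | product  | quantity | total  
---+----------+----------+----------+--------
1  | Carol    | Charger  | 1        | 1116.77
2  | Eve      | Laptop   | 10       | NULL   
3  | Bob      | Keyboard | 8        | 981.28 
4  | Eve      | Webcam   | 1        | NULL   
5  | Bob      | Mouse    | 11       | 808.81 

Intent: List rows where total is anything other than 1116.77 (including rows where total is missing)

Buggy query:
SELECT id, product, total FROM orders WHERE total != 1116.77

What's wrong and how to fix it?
Bug: Inequality against NULL is unknown, not true; rows with NULL are dropped

Fix: Add an explicit OR total IS NULL to include the missing-value rows

Corrected query:
SELECT id, product, total FROM orders WHERE total != 1116.77 OR total IS NULL

Result:
id | product  | total 
---+----------+-------
2  | Laptop   | NULL  
3  | Keyboard | 981.28
4  | Webcam   | NULL  
5  | Mouse    | 808.81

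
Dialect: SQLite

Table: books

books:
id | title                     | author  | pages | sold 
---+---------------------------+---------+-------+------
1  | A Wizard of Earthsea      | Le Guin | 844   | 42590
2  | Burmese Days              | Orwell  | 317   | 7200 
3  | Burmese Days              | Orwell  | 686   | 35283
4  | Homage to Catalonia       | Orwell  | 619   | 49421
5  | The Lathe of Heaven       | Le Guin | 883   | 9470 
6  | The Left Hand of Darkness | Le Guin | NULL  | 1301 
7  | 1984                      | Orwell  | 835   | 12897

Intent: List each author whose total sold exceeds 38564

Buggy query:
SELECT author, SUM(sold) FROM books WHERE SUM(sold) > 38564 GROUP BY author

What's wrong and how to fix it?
Bug: WHERE runs before GROUP BY, so aggregates aren't available there

Fix: Move the aggregate condition to a HAVING clause

Corrected query:
SELECT author, SUM(sold) FROM books GROUP BY author HAVING SUM(sold) > 38564

Result:
author  | SUM(sold)
--------+----------
Le Guin | 53361    
Orwell  | 104801   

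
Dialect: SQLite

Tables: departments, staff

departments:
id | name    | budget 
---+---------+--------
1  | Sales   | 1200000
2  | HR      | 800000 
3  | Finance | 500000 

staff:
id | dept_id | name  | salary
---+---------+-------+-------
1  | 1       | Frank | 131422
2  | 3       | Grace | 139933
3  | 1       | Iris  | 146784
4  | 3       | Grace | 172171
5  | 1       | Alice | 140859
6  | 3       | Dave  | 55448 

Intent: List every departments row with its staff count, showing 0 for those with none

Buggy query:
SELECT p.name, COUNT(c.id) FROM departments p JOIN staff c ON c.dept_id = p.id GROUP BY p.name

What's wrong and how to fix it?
Bug: An inner join excludes parents with zero children

Fix: Use LEFT JOIN so parents without children still appear (COUNT(c.id) gives 0)

Corrected query:
SELECT p.name, COUNT(c.id) FROM departments p LEFT JOIN staff c ON c.dept_id = p.id GROUP BY p.name

Result:
name    | COUNT(c.id)
--------+------------
Finance | 3          
HR      | 0          
Sales   | 3          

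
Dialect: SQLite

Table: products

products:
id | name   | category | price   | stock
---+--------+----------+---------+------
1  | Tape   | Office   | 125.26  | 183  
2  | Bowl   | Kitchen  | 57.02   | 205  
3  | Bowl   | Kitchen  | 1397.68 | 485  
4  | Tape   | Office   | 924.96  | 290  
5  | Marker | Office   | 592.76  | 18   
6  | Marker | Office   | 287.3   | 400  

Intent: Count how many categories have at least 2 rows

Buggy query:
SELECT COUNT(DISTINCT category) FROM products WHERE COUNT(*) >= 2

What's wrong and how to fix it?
Bug: WHERE filters individual rows, not groups, so a group-level COUNT is invalid there

Fix: Use a subquery that GROUPs and filters with HAVING, then count its rows

Corrected query:
SELECT COUNT(*) FROM (SELECT category FROM products GROUP BY category HAVING COUNT(*) >= 2)

Result:
COUNT(*)
--------
2       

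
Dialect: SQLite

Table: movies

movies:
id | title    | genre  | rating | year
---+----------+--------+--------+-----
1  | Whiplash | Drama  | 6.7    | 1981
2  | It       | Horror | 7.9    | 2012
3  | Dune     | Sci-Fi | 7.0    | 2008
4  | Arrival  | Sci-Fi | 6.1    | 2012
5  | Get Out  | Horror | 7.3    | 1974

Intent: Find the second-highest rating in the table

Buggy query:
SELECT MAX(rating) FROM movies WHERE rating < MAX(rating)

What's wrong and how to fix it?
Bug: The inner MAX is an aggregate inside WHERE, which is not allowed

Fix: Compute the overall MAX in a subquery, then take MAX of rows below it

Corrected query:
SELECT MAX(rating) FROM movies WHERE rating < (SELECT MAX(rating) FROM movies)

Result:
MAX(rating)
-----------
7.3        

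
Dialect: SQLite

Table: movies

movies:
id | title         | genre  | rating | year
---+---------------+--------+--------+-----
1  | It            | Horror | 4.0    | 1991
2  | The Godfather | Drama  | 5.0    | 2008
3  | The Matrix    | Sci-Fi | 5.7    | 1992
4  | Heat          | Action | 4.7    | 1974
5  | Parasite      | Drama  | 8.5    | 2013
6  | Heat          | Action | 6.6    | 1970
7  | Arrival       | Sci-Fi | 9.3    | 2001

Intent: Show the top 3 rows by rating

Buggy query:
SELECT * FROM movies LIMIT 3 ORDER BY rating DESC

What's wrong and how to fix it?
Bug: ORDER BY cannot follow LIMIT; LIMIT is the final clause

Fix: Sort with ORDER BY, then apply LIMIT

Corrected query:
SELECT * FROM movies ORDER BY rating DESC LIMIT 3

Result:
id | title    | genre  | rating | year
---+----------+--------+--------+-----
7  | Arrival  | Sci-Fi | 9.3    | 2001
5  | Parasite | Drama  | 8.5    | 2013
6  | Heat     | Action | 6.6    | 1970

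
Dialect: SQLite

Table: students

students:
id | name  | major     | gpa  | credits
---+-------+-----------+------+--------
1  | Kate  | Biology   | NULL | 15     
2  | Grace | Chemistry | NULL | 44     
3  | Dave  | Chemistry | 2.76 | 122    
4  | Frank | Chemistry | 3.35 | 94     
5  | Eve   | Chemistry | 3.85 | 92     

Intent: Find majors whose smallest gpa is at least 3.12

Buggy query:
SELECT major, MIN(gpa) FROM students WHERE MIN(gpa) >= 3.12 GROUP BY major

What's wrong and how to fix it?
Bug: MIN() in WHERE is a misuse of aggregate

Fix: Use HAVING for the per-group MIN condition

Corrected query:
SELECT major, MIN(gpa) FROM students GROUP BY major HAVING MIN(gpa) >= 3.12

Result:
(no rows)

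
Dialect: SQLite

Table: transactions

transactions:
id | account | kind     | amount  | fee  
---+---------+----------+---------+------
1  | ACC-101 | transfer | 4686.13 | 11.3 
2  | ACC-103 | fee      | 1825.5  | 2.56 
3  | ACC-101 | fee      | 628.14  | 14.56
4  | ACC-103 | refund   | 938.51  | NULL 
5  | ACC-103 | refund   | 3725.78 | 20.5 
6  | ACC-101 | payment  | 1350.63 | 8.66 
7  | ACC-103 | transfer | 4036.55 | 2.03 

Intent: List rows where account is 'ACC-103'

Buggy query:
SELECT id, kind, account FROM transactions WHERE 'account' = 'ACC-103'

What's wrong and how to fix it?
Bug: 'account' in single quotes is a string literal, not the column; the comparison is literal-vs-literal and never true

Fix: Reference the column as account without single quotes

Corrected query:
SELECT id, kind, account FROM transactions WHERE account = 'ACC-103'

Result:
id | kind     | account
---+----------+--------
2  | fee      | ACC-103
4  | refund   | ACC-103
5  | refund   | ACC-103
7  | transfer | ACC-103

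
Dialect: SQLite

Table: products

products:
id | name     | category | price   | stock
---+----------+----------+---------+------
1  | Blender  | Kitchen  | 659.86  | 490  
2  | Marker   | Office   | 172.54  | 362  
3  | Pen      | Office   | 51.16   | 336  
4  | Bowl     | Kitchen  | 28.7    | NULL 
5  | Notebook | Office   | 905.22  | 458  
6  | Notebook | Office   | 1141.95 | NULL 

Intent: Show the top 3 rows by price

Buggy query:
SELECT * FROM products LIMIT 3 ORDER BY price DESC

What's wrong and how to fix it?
Bug: ORDER BY cannot follow LIMIT; LIMIT is the final clause

Fix: Swap the clauses: ORDER BY first, then LIMIT

Corrected query:
SELECT * FROM products ORDER BY price DESC LIMIT 3

Result:
id | name     | category | price   | stock
---+----------+----------+---------+------
6  | Notebook | Office   | 1141.95 | NULL 
5  | Notebook | Office   | 905.22  | 458  
1  | Blender  | Kitchen  | 659.86  | 490  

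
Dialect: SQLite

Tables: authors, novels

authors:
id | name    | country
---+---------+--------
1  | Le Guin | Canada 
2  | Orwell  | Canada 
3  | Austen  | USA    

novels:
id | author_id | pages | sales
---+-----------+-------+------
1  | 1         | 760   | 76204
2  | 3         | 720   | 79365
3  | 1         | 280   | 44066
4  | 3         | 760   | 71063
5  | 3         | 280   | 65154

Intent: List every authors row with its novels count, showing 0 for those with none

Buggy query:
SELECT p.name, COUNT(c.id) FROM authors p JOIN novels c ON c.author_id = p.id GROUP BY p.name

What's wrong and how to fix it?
Bug: An inner join excludes parents with zero children

Fix: Switch to LEFT JOIN to retain unmatched parent rows

Corrected query:
SELECT p.name, COUNT(c.id) FROM authors p LEFT JOIN novels c ON c.author_id = p.id GROUP BY p.name

Result:
name    | COUNT(c.id)
--------+------------
Austen  | 3          
Le Guin | 2          
Orwell  | 0          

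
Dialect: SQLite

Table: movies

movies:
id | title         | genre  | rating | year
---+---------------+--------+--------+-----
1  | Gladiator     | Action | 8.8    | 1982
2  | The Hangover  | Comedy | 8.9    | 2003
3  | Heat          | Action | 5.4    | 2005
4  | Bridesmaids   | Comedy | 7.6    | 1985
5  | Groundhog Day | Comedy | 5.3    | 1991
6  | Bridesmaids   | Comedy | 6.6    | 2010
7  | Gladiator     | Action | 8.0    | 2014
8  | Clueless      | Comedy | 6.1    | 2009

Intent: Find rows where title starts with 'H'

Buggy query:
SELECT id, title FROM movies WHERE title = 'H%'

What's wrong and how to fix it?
Bug: '=' compares the literal string including the % character; pattern matching needs LIKE

Fix: Replace '=' with LIKE so 'H%' is treated as a pattern

Corrected query:
SELECT id, title FROM movies WHERE title LIKE 'H%'

Result:
id | title
---+------
3  | Heat 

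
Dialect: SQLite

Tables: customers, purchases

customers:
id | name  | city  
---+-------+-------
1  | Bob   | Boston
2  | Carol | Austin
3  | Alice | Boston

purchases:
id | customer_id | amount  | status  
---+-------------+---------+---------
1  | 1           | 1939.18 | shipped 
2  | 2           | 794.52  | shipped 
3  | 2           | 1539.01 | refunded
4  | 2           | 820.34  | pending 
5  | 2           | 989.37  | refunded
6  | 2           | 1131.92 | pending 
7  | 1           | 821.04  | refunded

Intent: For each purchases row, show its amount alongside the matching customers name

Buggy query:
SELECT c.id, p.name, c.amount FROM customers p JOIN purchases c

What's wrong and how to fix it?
Bug: Missing join condition: each purchases row is matched to all customers rows instead of just its own

Fix: Specify the join condition linking the foreign key to the parent id

Corrected query:
SELECT c.id, p.name, c.amount FROM customers p JOIN purchases c ON c.customer_id = p.id

Result:
id | name  | amount 
---+-------+--------
1  | Bob   | 1939.18
2  | Carol | 794.52 
3  | Carol | 1539.01
4  | Carol | 820.34 
5  | Carol | 989.37 
6  | Carol | 1131.92
7  | Bob   | 821.04 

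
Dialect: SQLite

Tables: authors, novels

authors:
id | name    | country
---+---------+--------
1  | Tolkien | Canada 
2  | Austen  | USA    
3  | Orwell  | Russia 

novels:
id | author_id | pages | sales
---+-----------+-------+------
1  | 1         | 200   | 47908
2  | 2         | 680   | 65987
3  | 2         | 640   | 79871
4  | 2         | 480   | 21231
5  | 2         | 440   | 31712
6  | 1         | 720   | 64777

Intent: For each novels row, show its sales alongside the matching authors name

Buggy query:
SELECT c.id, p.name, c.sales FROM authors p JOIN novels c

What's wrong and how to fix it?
Bug: JOIN with no ON clause produces a cartesian product; every novels row pairs with every authors row

Fix: Add ON c.author_id = p.id to the JOIN

Corrected query:
SELECT c.id, p.name, c.sales FROM authors p JOIN novels c ON c.author_id = p.id

Result:
id | name    | sales
---+---------+------
1  | Tolkien | 47908
2  | Austen  | 65987
3  | Austen  | 79871
4  | Austen  | 21231
5  | Austen  | 31712
6  | Tolkien | 64777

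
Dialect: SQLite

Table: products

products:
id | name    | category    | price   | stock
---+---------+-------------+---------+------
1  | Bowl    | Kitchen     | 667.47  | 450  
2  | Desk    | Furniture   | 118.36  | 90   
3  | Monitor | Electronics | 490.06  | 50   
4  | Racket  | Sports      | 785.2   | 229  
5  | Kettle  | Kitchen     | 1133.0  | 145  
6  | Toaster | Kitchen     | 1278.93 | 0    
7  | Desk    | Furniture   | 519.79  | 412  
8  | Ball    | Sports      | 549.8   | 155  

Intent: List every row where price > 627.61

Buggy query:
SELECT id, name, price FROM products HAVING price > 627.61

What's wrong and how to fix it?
Bug: This is a non-aggregate query (no GROUP BY, no aggregates), so in SQLite the HAVING clause is invalid here; a row-level condition belongs in WHERE

Fix: Replace HAVING with WHERE since the condition applies to individual rows

Corrected query:
SELECT id, name, price FROM products WHERE price > 627.61

Result:
id | name    | price  
---+---------+--------
1  | Bowl    | 667.47 
4  | Racket  | 785.2  
5  | Kettle  | 1133   
6  | Toaster | 1278.93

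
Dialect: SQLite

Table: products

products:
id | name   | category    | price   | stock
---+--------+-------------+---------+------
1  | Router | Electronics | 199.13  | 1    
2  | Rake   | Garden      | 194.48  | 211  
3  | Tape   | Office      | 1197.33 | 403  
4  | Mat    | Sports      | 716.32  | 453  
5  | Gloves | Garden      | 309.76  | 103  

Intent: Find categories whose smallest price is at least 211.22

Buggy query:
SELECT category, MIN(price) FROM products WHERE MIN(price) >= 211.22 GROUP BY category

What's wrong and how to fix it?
Bug: MIN() in WHERE is a misuse of aggregate

Fix: Replace WHERE with HAVING after the GROUP BY

Corrected query:
SELECT category, MIN(price) FROM products GROUP BY category HAVING MIN(price) >= 211.22

Result:
category | MIN(price)
---------+-----------
Office   | 1197.33   
Sports   | 716.32    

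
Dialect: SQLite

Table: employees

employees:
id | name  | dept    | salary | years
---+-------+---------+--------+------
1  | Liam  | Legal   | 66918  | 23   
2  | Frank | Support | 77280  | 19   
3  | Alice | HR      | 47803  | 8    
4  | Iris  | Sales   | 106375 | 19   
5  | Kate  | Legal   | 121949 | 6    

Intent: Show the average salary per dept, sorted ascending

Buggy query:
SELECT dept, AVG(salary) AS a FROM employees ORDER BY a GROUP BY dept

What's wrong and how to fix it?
Bug: ORDER BY appears before GROUP BY; SQL clause order requires GROUP BY first

Fix: Move ORDER BY to the end, after GROUP BY

Corrected query:
SELECT dept, AVG(salary) AS a FROM employees GROUP BY dept ORDER BY a

Result:
dept    | a      
--------+--------
HR      | 47803  
Support | 77280  
Legal   | 94433.5
Sales   | 106375 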